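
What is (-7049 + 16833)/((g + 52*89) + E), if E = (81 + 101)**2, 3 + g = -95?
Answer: 4892/18827 ≈ 0.25984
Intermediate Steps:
g = -98 (g = -3 - 95 = -98)
E = 33124 (E = 182**2 = 33124)
(-7049 + 16833)/((g + 52*89) + E) = (-7049 + 16833)/((-98 + 52*89) + 33124) = 9784/((-98 + 4628) + 33124) = 9784/(4530 + 33124) = 9784/37654 = 9784*(1/37654) = 4892/18827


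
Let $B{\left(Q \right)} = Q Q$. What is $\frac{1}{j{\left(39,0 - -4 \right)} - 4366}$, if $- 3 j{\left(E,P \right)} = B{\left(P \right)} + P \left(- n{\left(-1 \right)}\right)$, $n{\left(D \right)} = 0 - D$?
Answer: $- \frac{1}{4370} \approx -0.00022883$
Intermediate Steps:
$B{\left(Q \right)} = Q^{2}$
$n{\left(D \right)} = - D$
$j{\left(E,P \right)} = - \frac{P^{2}}{3} + \frac{P}{3}$ ($j{\left(E,P \right)} = - \frac{P^{2} + P \left(- \left(-1\right) \left(-1\right)\right)}{3} = - \frac{P^{2} + P \left(\left(-1\right) 1\right)}{3} = - \frac{P^{2} + P \left(-1\right)}{3} = - \frac{P^{2} - P}{3} = - \frac{P^{2}}{3} + \frac{P}{3}$)
$\frac{1}{j{\left(39,0 - -4 \right)} - 4366} = \frac{1}{\frac{\left(0 - -4\right) \left(1 - \left(0 - -4\right)\right)}{3} - 4366} = \frac{1}{\frac{\left(0 + 4\right) \left(1 - \left(0 + 4\right)\right)}{3} - 4366} = \frac{1}{\frac{1}{3} \cdot 4 \left(1 - 4\right) - 4366} = \frac{1}{\frac{1}{3} \cdot 4 \left(-3\right) - 4366} = \frac{1}{-4 - 4366} = \frac{1}{-4370} = - \frac{1}{4370}$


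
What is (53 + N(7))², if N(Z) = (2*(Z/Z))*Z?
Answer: 4489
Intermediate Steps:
N(Z) = 2*Z (N(Z) = (2*1)*Z = 2*Z)
(53 + N(7))² = (53 + 2*7)² = (53 + 14)² = 67² = 4489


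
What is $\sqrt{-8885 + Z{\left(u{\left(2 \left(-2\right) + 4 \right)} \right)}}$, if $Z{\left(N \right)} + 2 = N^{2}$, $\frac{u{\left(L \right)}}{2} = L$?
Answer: $i \sqrt{8887} \approx 94.271 i$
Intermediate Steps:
$u{\left(L \right)} = 2 L$
$Z{\left(N \right)} = -2 + N^{2}$
$\sqrt{-8885 + Z{\left(u{\left(2 \left(-2\right) + 4 \right)} \right)}} = \sqrt{-8885 - \left(2 - \left(2 \left(2 \left(-2\right) + 4\right)\right)^{2}\right)} = \sqrt{-8885 - \left(2 - \left(2 \left(-4 + 4\right)\right)^{2}\right)} = \sqrt{-8885 - \left(2 - \left(2 \cdot 0\right)^{2}\right)} = \sqrt{-8885 - \left(2 - 0^{2}\right)} = \sqrt{-8885 + \left(-2 + 0\right)} = \sqrt{-8885 - 2} = \sqrt{-8887} = i \sqrt{8887}$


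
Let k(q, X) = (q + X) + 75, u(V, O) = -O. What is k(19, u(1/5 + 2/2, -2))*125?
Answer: 12000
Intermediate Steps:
k(q, X) = 75 + X + q (k(q, X) = (X + q) + 75 = 75 + X + q)
k(19, u(1/5 + 2/2, -2))*125 = (75 - 1*(-2) + 19)*125 = (75 + 2 + 19)*125 = 96*125 = 12000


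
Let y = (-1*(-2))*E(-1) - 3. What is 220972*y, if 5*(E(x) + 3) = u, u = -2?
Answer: -10827628/5 ≈ -2.1655e+6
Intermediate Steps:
E(x) = -17/5 (E(x) = -3 + (⅕)*(-2) = -3 - ⅖ = -17/5)
y = -49/5 (y = -1*(-2)*(-17/5) - 3 = 2*(-17/5) - 3 = -34/5 - 3 = -49/5 ≈ -9.8000)
220972*y = 220972*(-49/5) = -10827628/5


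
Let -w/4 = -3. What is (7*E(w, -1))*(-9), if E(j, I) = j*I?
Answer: 756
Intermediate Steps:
w = 12 (w = -4*(-3) = 12)
E(j, I) = I*j
(7*E(w, -1))*(-9) = (7*(-1*12))*(-9) = (7*(-12))*(-9) = -84*(-9) = 756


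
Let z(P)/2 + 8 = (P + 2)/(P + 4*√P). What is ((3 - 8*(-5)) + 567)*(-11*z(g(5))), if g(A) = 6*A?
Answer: 536800/7 + 85888*√30/21 ≈ 99087.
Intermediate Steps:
z(P) = -16 + 2*(2 + P)/(P + 4*√P) (z(P) = -16 + 2*((P + 2)/(P + 4*√P)) = -16 + 2*((2 + P)/(P + 4*√P)) = -16 + 2*(2 + P)/(P + 4*√P))
((3 - 8*(-5)) + 567)*(-11*z(g(5))) = ((3 - 8*(-5)) + 567)*(-22*(2 - 32*√30 - 42*5)/(6*5 + 4*√(6*5))) = ((3 + 40) + 567)*(-22*(2 - 32*√30 - 7*30)/(30 + 4*√30)) = (43 + 567)*(-22*(2 - 32*√30 - 210)/(30 + 4*√30)) = 610*(-22*(-208 - 32*√30)/(30 + 4*√30)) = -13420*(-208 - 32*√30)/(30 + 4*√30)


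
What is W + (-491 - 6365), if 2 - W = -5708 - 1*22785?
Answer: 21639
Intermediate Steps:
W = 28495 (W = 2 - (-5708 - 1*22785) = 2 - (-5708 - 22785) = 2 - 1*(-28493) = 2 + 28493 = 28495)
W + (-491 - 6365) = 28495 + (-491 - 6365) = 28495 - 6856 = 21639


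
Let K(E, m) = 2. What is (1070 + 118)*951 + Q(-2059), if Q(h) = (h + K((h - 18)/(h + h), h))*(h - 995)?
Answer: 7411866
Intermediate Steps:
Q(h) = (-995 + h)*(2 + h) (Q(h) = (h + 2)*(h - 995) = (2 + h)*(-995 + h) = (-995 + h)*(2 + h))
(1070 + 118)*951 + Q(-2059) = (1070 + 118)*951 + (-1990 + (-2059)² - 993*(-2059)) = 1188*951 + (-1990 + 4239481 + 2044587) = 1129788 + 6282078 = 7411866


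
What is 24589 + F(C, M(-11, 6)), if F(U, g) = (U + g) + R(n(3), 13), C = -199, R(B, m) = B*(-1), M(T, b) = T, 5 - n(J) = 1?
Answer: 24375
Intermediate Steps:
n(J) = 4 (n(J) = 5 - 1*1 = 5 - 1 = 4)
R(B, m) = -B
F(U, g) = -4 + U + g (F(U, g) = (U + g) - 1*4 = (U + g) - 4 = -4 + U + g)
24589 + F(C, M(-11, 6)) = 24589 + (-4 - 199 - 11) = 24589 - 214 = 24375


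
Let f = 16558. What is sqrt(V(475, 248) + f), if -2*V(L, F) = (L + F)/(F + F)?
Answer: sqrt(1018338406)/248 ≈ 128.68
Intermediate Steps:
V(L, F) = -(F + L)/(4*F) (V(L, F) = -(L + F)/(2*(F + F)) = -(F + L)/(2*(2*F)) = -(F + L)*1/(2*F)/2 = -(F + L)/(4*F))
sqrt(V(475, 248) + f) = sqrt((1/4)*(-1*248 - 1*475)/248 + 16558) = sqrt((1/4)*(1/248)*(-248 - 475) + 16558) = sqrt((1/4)*(1/248)*(-723) + 16558) = sqrt(-723/992 + 16558) = sqrt(16424813/992) = sqrt(1018338406)/248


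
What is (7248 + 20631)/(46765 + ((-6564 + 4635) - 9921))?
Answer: 27879/34915 ≈ 0.79848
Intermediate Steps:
(7248 + 20631)/(46765 + ((-6564 + 4635) - 9921)) = 27879/(46765 + (-1929 - 9921)) = 27879/(46765 - 11850) = 27879/34915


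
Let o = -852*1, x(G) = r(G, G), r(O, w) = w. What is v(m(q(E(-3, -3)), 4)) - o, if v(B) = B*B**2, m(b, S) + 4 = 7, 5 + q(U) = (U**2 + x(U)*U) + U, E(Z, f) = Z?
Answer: 879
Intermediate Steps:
x(G) = G
q(U) = -5 + U + 2*U**2 (q(U) = -5 + ((U**2 + U*U) + U) = -5 + ((U**2 + U**2) + U) = -5 + (2*U**2 + U) = -5 + (U + 2*U**2) = -5 + U + 2*U**2)
m(b, S) = 3 (m(b, S) = -4 + 7 = 3)
o = -852
v(B) = B**3
v(m(q(E(-3, -3)), 4)) - o = 3**3 - 1*(-852) = 27 + 852 = 879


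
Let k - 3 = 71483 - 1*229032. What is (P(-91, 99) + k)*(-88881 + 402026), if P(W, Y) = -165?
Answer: -49386411095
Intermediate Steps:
k = -157546 (k = 3 + (71483 - 1*229032) = 3 + (71483 - 229032) = 3 - 157549 = -157546)
(P(-91, 99) + k)*(-88881 + 402026) = (-165 - 157546)*(-88881 + 402026) = -157711*313145 = -49386411095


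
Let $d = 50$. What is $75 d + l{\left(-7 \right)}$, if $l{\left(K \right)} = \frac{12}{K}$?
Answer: $\frac{26238}{7} \approx 3748.3$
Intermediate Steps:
$75 d + l{\left(-7 \right)} = 75 \cdot 50 + \frac{12}{-7} = 3750 + 12 \left(- \frac{1}{7}\right) = 3750 - \frac{12}{7} = \frac{26238}{7}$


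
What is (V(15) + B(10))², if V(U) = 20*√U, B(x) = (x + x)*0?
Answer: 6000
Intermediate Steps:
B(x) = 0 (B(x) = (2*x)*0 = 0)
(V(15) + B(10))² = (20*√15 + 0)² = (20*√15)² = 6000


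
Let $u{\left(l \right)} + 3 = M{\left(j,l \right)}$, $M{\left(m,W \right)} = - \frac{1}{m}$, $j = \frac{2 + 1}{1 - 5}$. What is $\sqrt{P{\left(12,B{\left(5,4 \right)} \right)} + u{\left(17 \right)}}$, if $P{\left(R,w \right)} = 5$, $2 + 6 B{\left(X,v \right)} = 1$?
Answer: $\frac{\sqrt{30}}{3} \approx 1.8257$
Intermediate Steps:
$B{\left(X,v \right)} = - \frac{1}{6}$ ($B{\left(X,v \right)} = - \frac{1}{3} + \frac{1}{6} \cdot 1 = - \frac{1}{3} + \frac{1}{6} = - \frac{1}{6}$)
$j = - \frac{3}{4}$ ($j = \frac{3}{-4} = 3 \left(- \frac{1}{4}\right) = - \frac{3}{4} \approx -0.75$)
$u{\left(l \right)} = - \frac{5}{3}$ ($u{\left(l \right)} = -3 - \frac{1}{- \frac{3}{4}} = -3 - - \frac{4}{3} = -3 + \frac{4}{3} = - \frac{5}{3}$)
$\sqrt{P{\left(12,B{\left(5,4 \right)} \right)} + u{\left(17 \right)}} = \sqrt{5 - \frac{5}{3}} = \sqrt{\frac{10}{3}} = \frac{\sqrt{30}}{3}$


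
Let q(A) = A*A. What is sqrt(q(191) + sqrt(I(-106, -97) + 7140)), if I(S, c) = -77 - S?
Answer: sqrt(36481 + sqrt(7169)) ≈ 191.22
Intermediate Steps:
q(A) = A**2
sqrt(q(191) + sqrt(I(-106, -97) + 7140)) = sqrt(191**2 + sqrt((-77 - 1*(-106)) + 7140)) = sqrt(36481 + sqrt((-77 + 106) + 7140)) = sqrt(36481 + sqrt(29 + 7140)) = sqrt(36481 + sqrt(7169))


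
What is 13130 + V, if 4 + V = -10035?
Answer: 3091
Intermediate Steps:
V = -10039 (V = -4 - 10035 = -10039)
13130 + V = 13130 - 10039 = 3091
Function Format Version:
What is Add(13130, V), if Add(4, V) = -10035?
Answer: 3091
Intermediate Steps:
V = -10039 (V = Add(-4, -10035) = -10039)
Add(13130, V) = Add(13130, -10039) = 3091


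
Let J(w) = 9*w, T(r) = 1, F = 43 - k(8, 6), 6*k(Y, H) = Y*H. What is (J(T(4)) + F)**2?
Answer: 1936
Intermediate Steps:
k(Y, H) = H*Y/6 (k(Y, H) = (Y*H)/6 = (H*Y)/6 = H*Y/6)
F = 35 (F = 43 - 6*8/6 = 43 - 1*8 = 43 - 8 = 35)
(J(T(4)) + F)**2 = (9*1 + 35)**2 = (9 + 35)**2 = 44**2 = 1936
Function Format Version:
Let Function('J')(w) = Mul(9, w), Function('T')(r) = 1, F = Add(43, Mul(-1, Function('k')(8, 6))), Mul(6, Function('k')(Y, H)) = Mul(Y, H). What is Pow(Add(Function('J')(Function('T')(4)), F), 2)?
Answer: 1936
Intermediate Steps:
Function('k')(Y, H) = Mul(Rational(1, 6), H, Y) (Function('k')(Y, H) = Mul(Rational(1, 6), Mul(Y, H)) = Mul(Rational(1, 6), Mul(H, Y)) = Mul(Rational(1, 6), H, Y))
F = 35 (F = Add(43, Mul(-1, Mul(Rational(1, 6), 6, 8))) = Add(43, Mul(-1, 8)) = Add(43, -8) = 35)
Pow(Add(Function('J')(Function('T')(4)), F), 2) = Pow(Add(Mul(9, 1), 35), 2) = Pow(Add(9, 35), 2) = Pow(44, 2) = 1936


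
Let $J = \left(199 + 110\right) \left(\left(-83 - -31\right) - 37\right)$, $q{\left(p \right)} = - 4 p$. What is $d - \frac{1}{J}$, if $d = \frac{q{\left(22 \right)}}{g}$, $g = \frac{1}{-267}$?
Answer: $\frac{646163497}{27501} \approx 23496.0$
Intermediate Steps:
$g = - \frac{1}{267} \approx -0.0037453$
$J = -27501$ ($J = 309 \left(\left(-83 + 31\right) - 37\right) = 309 \left(-52 - 37\right) = 309 \left(-89\right) = -27501$)
$d = 23496$ ($d = \frac{\left(-4\right) 22}{- \frac{1}{267}} = \left(-88\right) \left(-267\right) = 23496$)
$d - \frac{1}{J} = 23496 - \frac{1}{-27501} = 23496 - - \frac{1}{27501} = 23496 + \frac{1}{27501} = \frac{646163497}{27501}$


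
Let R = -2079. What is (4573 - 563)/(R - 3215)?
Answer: -2005/2647 ≈ -0.75746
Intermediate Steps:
(4573 - 563)/(R - 3215) = (4573 - 563)/(-2079 - 3215) = 4010/(-5294) = 4010*(-1/5294) = -2005/2647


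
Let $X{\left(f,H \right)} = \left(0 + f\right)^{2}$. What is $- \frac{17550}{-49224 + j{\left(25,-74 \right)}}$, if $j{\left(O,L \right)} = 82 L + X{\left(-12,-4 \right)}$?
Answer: $\frac{8775}{27574} \approx 0.31823$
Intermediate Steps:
$X{\left(f,H \right)} = f^{2}$
$j{\left(O,L \right)} = 144 + 82 L$ ($j{\left(O,L \right)} = 82 L + \left(-12\right)^{2} = 82 L + 144 = 144 + 82 L$)
$- \frac{17550}{-49224 + j{\left(25,-74 \right)}} = - \frac{17550}{-49224 + \left(144 + 82 \left(-74\right)\right)} = - \frac{17550}{-49224 + \left(144 - 6068\right)} = - \frac{17550}{-49224 - 5924} = - \frac{17550}{-55148} = \left(-17550\right) \left(- \frac{1}{55148}\right) = \frac{8775}{27574}$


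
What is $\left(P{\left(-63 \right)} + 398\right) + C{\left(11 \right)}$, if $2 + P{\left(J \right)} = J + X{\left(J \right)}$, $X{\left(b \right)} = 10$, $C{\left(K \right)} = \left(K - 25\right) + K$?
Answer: $340$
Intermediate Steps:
$C{\left(K \right)} = -25 + 2 K$ ($C{\left(K \right)} = \left(-25 + K\right) + K = -25 + 2 K$)
$P{\left(J \right)} = 8 + J$ ($P{\left(J \right)} = -2 + \left(J + 10\right) = -2 + \left(10 + J\right) = 8 + J$)
$\left(P{\left(-63 \right)} + 398\right) + C{\left(11 \right)} = \left(\left(8 - 63\right) + 398\right) + \left(-25 + 2 \cdot 11\right) = \left(-55 + 398\right) + \left(-25 + 22\right) = 343 - 3 = 340$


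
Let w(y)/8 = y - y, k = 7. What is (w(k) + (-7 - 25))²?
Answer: 1024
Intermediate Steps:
w(y) = 0 (w(y) = 8*(y - y) = 8*0 = 0)
(w(k) + (-7 - 25))² = (0 + (-7 - 25))² = (0 - 32)² = (-32)² = 1024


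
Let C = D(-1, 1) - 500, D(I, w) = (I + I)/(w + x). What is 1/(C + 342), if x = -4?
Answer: -3/472 ≈ -0.0063559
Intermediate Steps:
D(I, w) = 2*I/(-4 + w) (D(I, w) = (I + I)/(w - 4) = (2*I)/(-4 + w) = 2*I/(-4 + w))
C = -1498/3 (C = 2*(-1)/(-4 + 1) - 500 = 2*(-1)/(-3) - 500 = 2*(-1)*(-⅓) - 500 = ⅔ - 500 = -1498/3 ≈ -499.33)
1/(C + 342) = 1/(-1498/3 + 342) = 1/(-472/3) = -3/472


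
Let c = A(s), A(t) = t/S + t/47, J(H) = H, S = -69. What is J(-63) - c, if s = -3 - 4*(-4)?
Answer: -204595/3243 ≈ -63.088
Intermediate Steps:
s = 13 (s = -3 + 16 = 13)
A(t) = 22*t/3243 (A(t) = t/(-69) + t/47 = t*(-1/69) + t*(1/47) = -t/69 + t/47 = 22*t/3243)
c = 286/3243 (c = (22/3243)*13 = 286/3243 ≈ 0.088190)
J(-63) - c = -63 - 1*286/3243 = -63 - 286/3243 = -204595/3243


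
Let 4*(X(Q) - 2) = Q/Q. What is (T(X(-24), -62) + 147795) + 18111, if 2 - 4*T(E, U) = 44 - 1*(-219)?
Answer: 663363/4 ≈ 1.6584e+5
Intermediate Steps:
X(Q) = 9/4 (X(Q) = 2 + (Q/Q)/4 = 2 + (¼)*1 = 2 + ¼ = 9/4)
T(E, U) = -261/4 (T(E, U) = ½ - (44 - 1*(-219))/4 = ½ - (44 + 219)/4 = ½ - ¼*263 = ½ - 263/4 = -261/4)
(T(X(-24), -62) + 147795) + 18111 = (-261/4 + 147795) + 18111 = 590919/4 + 18111 = 663363/4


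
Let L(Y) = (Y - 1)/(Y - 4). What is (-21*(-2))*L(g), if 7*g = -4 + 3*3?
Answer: 84/23 ≈ 3.6522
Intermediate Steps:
g = 5/7 (g = (-4 + 3*3)/7 = (-4 + 9)/7 = (1/7)*5 = 5/7 ≈ 0.71429)
L(Y) = (-1 + Y)/(-4 + Y)
(-21*(-2))*L(g) = (-21*(-2))*((-1 + 5/7)/(-4 + 5/7)) = 42*(-2/7/(-23/7)) = 42*(-7/23*(-2/7)) = 42*(2/23) = 84/23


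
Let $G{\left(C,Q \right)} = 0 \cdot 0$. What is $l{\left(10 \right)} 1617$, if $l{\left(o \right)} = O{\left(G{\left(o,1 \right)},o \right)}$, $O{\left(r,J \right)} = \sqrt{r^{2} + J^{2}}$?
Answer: $16170$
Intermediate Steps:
$G{\left(C,Q \right)} = 0$
$O{\left(r,J \right)} = \sqrt{J^{2} + r^{2}}$
$l{\left(o \right)} = \sqrt{o^{2}}$ ($l{\left(o \right)} = \sqrt{o^{2} + 0^{2}} = \sqrt{o^{2} + 0} = \sqrt{o^{2}}$)
$l{\left(10 \right)} 1617 = \sqrt{10^{2}} \cdot 1617 = \sqrt{100} \cdot 1617 = 10 \cdot 1617 = 16170$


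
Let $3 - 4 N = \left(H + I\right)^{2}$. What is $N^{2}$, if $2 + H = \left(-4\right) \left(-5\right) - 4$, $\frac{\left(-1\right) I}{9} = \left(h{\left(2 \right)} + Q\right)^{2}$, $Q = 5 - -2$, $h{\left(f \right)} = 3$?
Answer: $\frac{616214010049}{16} \approx 3.8513 \cdot 10^{10}$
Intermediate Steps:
$Q = 7$ ($Q = 5 + 2 = 7$)
$I = -900$ ($I = - 9 \left(3 + 7\right)^{2} = - 9 \cdot 10^{2} = \left(-9\right) 100 = -900$)
$H = 14$ ($H = -2 - -16 = -2 + \left(20 - 4\right) = -2 + 16 = 14$)
$N = - \frac{784993}{4}$ ($N = \frac{3}{4} - \frac{\left(14 - 900\right)^{2}}{4} = \frac{3}{4} - \frac{\left(-886\right)^{2}}{4} = \frac{3}{4} - 196249 = - \frac{784993}{4} \approx -1.9625 \cdot 10^{5}$)
$N^{2} = \left(- \frac{784993}{4}\right)^{2} = \frac{616214010049}{16}$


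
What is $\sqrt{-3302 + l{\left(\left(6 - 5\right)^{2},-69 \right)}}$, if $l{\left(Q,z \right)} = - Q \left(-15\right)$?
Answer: $i \sqrt{3287} \approx 57.332 i$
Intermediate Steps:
$l{\left(Q,z \right)} = 15 Q$ ($l{\left(Q,z \right)} = - \left(-15\right) Q = 15 Q$)
$\sqrt{-3302 + l{\left(\left(6 - 5\right)^{2},-69 \right)}} = \sqrt{-3302 + 15 \left(6 - 5\right)^{2}} = \sqrt{-3302 + 15 \cdot 1^{2}} = \sqrt{-3302 + 15 \cdot 1} = \sqrt{-3302 + 15} = \sqrt{-3287} = i \sqrt{3287}$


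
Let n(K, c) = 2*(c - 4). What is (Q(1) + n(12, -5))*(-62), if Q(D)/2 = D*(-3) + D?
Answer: 1364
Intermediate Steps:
Q(D) = -4*D (Q(D) = 2*(D*(-3) + D) = 2*(-3*D + D) = 2*(-2*D) = -4*D)
n(K, c) = -8 + 2*c (n(K, c) = 2*(-4 + c) = -8 + 2*c)
(Q(1) + n(12, -5))*(-62) = (-4*1 + (-8 + 2*(-5)))*(-62) = (-4 + (-8 - 10))*(-62) = (-4 - 18)*(-62) = -22*(-62) = 1364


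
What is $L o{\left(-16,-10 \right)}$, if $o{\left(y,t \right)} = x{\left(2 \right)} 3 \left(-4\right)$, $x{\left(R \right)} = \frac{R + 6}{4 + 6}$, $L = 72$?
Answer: $- \frac{3456}{5} \approx -691.2$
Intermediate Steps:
$x{\left(R \right)} = \frac{3}{5} + \frac{R}{10}$ ($x{\left(R \right)} = \frac{6 + R}{10} = \left(6 + R\right) \frac{1}{10} = \frac{3}{5} + \frac{R}{10}$)
$o{\left(y,t \right)} = - \frac{48}{5}$ ($o{\left(y,t \right)} = \left(\frac{3}{5} + \frac{1}{10} \cdot 2\right) 3 \left(-4\right) = \left(\frac{3}{5} + \frac{1}{5}\right) 3 \left(-4\right) = \frac{4}{5} \cdot 3 \left(-4\right) = \frac{12}{5} \left(-4\right) = - \frac{48}{5}$)
$L o{\left(-16,-10 \right)} = 72 \left(- \frac{48}{5}\right) = - \frac{3456}{5}$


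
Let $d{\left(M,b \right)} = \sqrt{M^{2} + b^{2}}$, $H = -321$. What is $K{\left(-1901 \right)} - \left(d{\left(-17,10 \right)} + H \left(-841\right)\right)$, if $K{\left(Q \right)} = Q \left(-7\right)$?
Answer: $-256654 - \sqrt{389} \approx -2.5667 \cdot 10^{5}$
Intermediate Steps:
$K{\left(Q \right)} = - 7 Q$
$K{\left(-1901 \right)} - \left(d{\left(-17,10 \right)} + H \left(-841\right)\right) = \left(-7\right) \left(-1901\right) - \left(\sqrt{\left(-17\right)^{2} + 10^{2}} - -269961\right) = 13307 - \left(\sqrt{289 + 100} + 269961\right) = 13307 - \left(\sqrt{389} + 269961\right) = 13307 - \left(269961 + \sqrt{389}\right) = -256654 - \sqrt{389}$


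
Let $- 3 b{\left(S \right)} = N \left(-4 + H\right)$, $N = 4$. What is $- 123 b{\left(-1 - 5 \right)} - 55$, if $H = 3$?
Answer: $-219$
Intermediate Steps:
$b{\left(S \right)} = \frac{4}{3}$ ($b{\left(S \right)} = - \frac{4 \left(-4 + 3\right)}{3} = - \frac{4 \left(-1\right)}{3} = \left(- \frac{1}{3}\right) \left(-4\right) = \frac{4}{3}$)
$- 123 b{\left(-1 - 5 \right)} - 55 = \left(-123\right) \frac{4}{3} - 55 = -164 - 55 = -219$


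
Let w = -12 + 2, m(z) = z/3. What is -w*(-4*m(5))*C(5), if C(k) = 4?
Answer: -800/3 ≈ -266.67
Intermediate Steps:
m(z) = z/3 (m(z) = z*(⅓) = z/3)
w = -10
-w*(-4*m(5))*C(5) = -(-(-40)*(⅓)*5)*4 = -(-(-40)*5/3)*4 = -(-10*(-20/3))*4 = -200*4/3 = -1*800/3 = -800/3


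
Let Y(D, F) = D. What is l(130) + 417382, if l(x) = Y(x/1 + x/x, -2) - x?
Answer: 417383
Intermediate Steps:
l(x) = 1 (l(x) = (x/1 + x/x) - x = (x*1 + 1) - x = (x + 1) - x = (1 + x) - x = 1)
l(130) + 417382 = 1 + 417382 = 417383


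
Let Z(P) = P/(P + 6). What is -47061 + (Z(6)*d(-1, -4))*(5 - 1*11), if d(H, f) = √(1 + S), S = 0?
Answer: -47064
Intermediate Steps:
d(H, f) = 1 (d(H, f) = √(1 + 0) = √1 = 1)
Z(P) = P/(6 + P)
-47061 + (Z(6)*d(-1, -4))*(5 - 1*11) = -47061 + ((6/(6 + 6))*1)*(5 - 1*11) = -47061 + ((6/12)*1)*(5 - 11) = -47061 + ((6*(1/12))*1)*(-6) = -47061 + ((½)*1)*(-6) = -47061 + (½)*(-6) = -47061 - 3 = -47064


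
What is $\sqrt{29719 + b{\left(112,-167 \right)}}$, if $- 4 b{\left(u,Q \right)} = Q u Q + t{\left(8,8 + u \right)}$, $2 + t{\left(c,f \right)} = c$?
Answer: $\frac{i \sqrt{3004698}}{2} \approx 866.7 i$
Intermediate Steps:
$t{\left(c,f \right)} = -2 + c$
$b{\left(u,Q \right)} = - \frac{3}{2} - \frac{u Q^{2}}{4}$ ($b{\left(u,Q \right)} = - \frac{Q u Q + \left(-2 + 8\right)}{4} = - \frac{u Q^{2} + 6}{4} = - \frac{6 + u Q^{2}}{4} = - \frac{3}{2} - \frac{u Q^{2}}{4}$)
$\sqrt{29719 + b{\left(112,-167 \right)}} = \sqrt{29719 - \left(\frac{3}{2} + 28 \left(-167\right)^{2}\right)} = \sqrt{29719 - \left(\frac{3}{2} + 28 \cdot 27889\right)} = \sqrt{29719 - \frac{1561787}{2}} = \sqrt{- \frac{1502349}{2}} = \frac{i \sqrt{3004698}}{2}$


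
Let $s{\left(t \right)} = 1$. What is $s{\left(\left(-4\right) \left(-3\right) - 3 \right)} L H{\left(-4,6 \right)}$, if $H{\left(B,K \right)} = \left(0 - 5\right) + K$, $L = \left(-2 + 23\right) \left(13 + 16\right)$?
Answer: $609$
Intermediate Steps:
$L = 609$ ($L = 21 \cdot 29 = 609$)
$H{\left(B,K \right)} = -5 + K$
$s{\left(\left(-4\right) \left(-3\right) - 3 \right)} L H{\left(-4,6 \right)} = 1 \cdot 609 \left(-5 + 6\right) = 609 \cdot 1 = 609$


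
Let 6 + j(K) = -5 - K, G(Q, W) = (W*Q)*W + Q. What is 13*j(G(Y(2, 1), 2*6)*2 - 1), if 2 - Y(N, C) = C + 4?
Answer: 11180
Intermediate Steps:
Y(N, C) = -2 - C (Y(N, C) = 2 - (C + 4) = 2 - (4 + C) = 2 + (-4 - C) = -2 - C)
G(Q, W) = Q + Q*W² (G(Q, W) = (Q*W)*W + Q = Q*W² + Q = Q + Q*W²)
j(K) = -11 - K (j(K) = -6 + (-5 - K) = -11 - K)
13*j(G(Y(2, 1), 2*6)*2 - 1) = 13*(-11 - (((-2 - 1*1)*(1 + (2*6)²))*2 - 1)) = 13*(-11 - (((-2 - 1)*(1 + 12²))*2 - 1)) = 13*(-11 - (-3*(1 + 144)*2 - 1)) = 13*(-11 - (-3*145*2 - 1)) = 13*(-11 - (-435*2 - 1)) = 13*(-11 - (-870 - 1)) = 13*(-11 - 1*(-871)) = 13*(-11 + 871) = 13*860 = 11180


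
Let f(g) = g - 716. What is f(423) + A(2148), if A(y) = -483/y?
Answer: -209949/716 ≈ -293.22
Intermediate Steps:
f(g) = -716 + g
f(423) + A(2148) = (-716 + 423) - 483/2148 = -293 - 483*1/2148 = -293 - 161/716 = -209949/716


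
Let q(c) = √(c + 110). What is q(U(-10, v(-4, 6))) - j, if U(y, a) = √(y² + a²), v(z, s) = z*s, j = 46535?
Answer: -46535 + 2*√34 ≈ -46523.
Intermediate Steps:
v(z, s) = s*z
U(y, a) = √(a² + y²)
q(c) = √(110 + c)
q(U(-10, v(-4, 6))) - j = √(110 + √((6*(-4))² + (-10)²)) - 1*46535 = √(110 + √((-24)² + 100)) - 46535 = √(110 + √(576 + 100)) - 46535 = √(110 + √676) - 46535 = √(110 + 26) - 46535 = √136 - 46535 = 2*√34 - 46535 = -46535 + 2*√34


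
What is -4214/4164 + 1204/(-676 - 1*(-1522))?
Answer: 120701/293562 ≈ 0.41116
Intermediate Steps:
-4214/4164 + 1204/(-676 - 1*(-1522)) = -4214*1/4164 + 1204/(-676 + 1522) = -2107/2082 + 1204/846 = -2107/2082 + 1204*(1/846) = -2107/2082 + 602/423 = 120701/293562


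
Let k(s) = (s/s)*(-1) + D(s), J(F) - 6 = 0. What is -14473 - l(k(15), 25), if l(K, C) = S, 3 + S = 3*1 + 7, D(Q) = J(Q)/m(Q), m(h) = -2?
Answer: -14480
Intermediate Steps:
J(F) = 6 (J(F) = 6 + 0 = 6)
D(Q) = -3 (D(Q) = 6/(-2) = 6*(-1/2) = -3)
k(s) = -4 (k(s) = (s/s)*(-1) - 3 = 1*(-1) - 3 = -1 - 3 = -4)
S = 7 (S = -3 + (3*1 + 7) = -3 + (3 + 7) = -3 + 10 = 7)
l(K, C) = 7
-14473 - l(k(15), 25) = -14473 - 1*7 = -14473 - 7 = -14480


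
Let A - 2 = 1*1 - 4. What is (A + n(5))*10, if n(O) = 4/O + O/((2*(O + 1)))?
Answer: 13/6 ≈ 2.1667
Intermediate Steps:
n(O) = 4/O + O/(2 + 2*O) (n(O) = 4/O + O/((2*(1 + O))) = 4/O + O/(2 + 2*O))
A = -1 (A = 2 + (1*1 - 4) = 2 + (1 - 4) = 2 - 3 = -1)
(A + n(5))*10 = (-1 + (½)*(8 + 5² + 8*5)/(5*(1 + 5)))*10 = (-1 + (½)*(⅕)*(8 + 25 + 40)/6)*10 = (-1 + (½)*(⅕)*(⅙)*73)*10 = (-1 + 73/60)*10 = (13/60)*10 = 13/6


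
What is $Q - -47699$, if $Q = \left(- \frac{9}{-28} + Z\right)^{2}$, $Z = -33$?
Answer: $\frac{38233241}{784} \approx 48767.0$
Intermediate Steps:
$Q = \frac{837225}{784}$ ($Q = \left(- \frac{9}{-28} - 33\right)^{2} = \left(\left(-9\right) \left(- \frac{1}{28}\right) - 33\right)^{2} = \left(\frac{9}{28} - 33\right)^{2} = \left(- \frac{915}{28}\right)^{2} = \frac{837225}{784} \approx 1067.9$)
$Q - -47699 = \frac{837225}{784} - -47699 = \frac{837225}{784} + 47699 = \frac{38233241}{784}$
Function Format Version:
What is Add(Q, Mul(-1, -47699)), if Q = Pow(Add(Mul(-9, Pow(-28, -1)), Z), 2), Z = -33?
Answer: Rational(38233241, 784) ≈ 48767.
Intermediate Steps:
Q = Rational(837225, 784) (Q = Pow(Add(Mul(-9, Pow(-28, -1)), -33), 2) = Pow(Add(Mul(-9, Rational(-1, 28)), -33), 2) = Pow(Add(Rational(9, 28), -33), 2) = Pow(Rational(-915, 28), 2) = Rational(837225, 784) ≈ 1067.9)
Add(Q, Mul(-1, -47699)) = Add(Rational(837225, 784), Mul(-1, -47699)) = Add(Rational(837225, 784), 47699) = Rational(38233241, 784)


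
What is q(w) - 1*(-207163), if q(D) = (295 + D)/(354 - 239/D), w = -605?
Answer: 44417424117/214409 ≈ 2.0716e+5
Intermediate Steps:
q(D) = (295 + D)/(354 - 239/D)
q(w) - 1*(-207163) = -605*(295 - 605)/(-239 + 354*(-605)) - 1*(-207163) = -605*(-310)/(-239 - 214170) + 207163 = -605*(-310)/(-214409) + 207163 = -605*(-1/214409)*(-310) + 207163 = -187550/214409 + 207163 = 44417424117/214409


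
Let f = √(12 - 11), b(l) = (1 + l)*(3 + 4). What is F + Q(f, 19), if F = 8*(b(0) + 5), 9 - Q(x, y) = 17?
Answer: 88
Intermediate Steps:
b(l) = 7 + 7*l (b(l) = (1 + l)*7 = 7 + 7*l)
f = 1 (f = √1 = 1)
Q(x, y) = -8 (Q(x, y) = 9 - 1*17 = 9 - 17 = -8)
F = 96 (F = 8*((7 + 7*0) + 5) = 8*((7 + 0) + 5) = 8*(7 + 5) = 8*12 = 96)
F + Q(f, 19) = 96 - 8 = 88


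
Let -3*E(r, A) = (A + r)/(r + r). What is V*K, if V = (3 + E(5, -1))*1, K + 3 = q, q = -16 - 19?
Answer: -1634/15 ≈ -108.93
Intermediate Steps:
q = -35
E(r, A) = -(A + r)/(6*r) (E(r, A) = -(A + r)/(3*(r + r)) = -(A + r)/(3*(2*r)) = -(A + r)*1/(2*r)/3 = -(A + r)/(6*r))
K = -38 (K = -3 - 35 = -38)
V = 43/15 (V = (3 + (1/6)*(-1*(-1) - 1*5)/5)*1 = (3 + (1/6)*(1/5)*(1 - 5))*1 = (3 + (1/6)*(1/5)*(-4))*1 = (3 - 2/15)*1 = (43/15)*1 = 43/15 ≈ 2.8667)
V*K = (43/15)*(-38) = -1634/15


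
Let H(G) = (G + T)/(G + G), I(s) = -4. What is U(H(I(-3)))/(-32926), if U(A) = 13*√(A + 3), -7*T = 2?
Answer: -39*√77/460964 ≈ -0.00074241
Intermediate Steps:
T = -2/7 (T = -⅐*2 = -2/7 ≈ -0.28571)
H(G) = (-2/7 + G)/(2*G) (H(G) = (G - 2/7)/(G + G) = (-2/7 + G)/((2*G)) = (-2/7 + G)*(1/(2*G)) = (-2/7 + G)/(2*G))
U(A) = 13*√(3 + A)
U(H(I(-3)))/(-32926) = (13*√(3 + (1/14)*(-2 + 7*(-4))/(-4)))/(-32926) = (13*√(3 + (1/14)*(-¼)*(-2 - 28)))*(-1/32926) = (13*√(3 + (1/14)*(-¼)*(-30)))*(-1/32926) = (13*√(3 + 15/28))*(-1/32926) = (13*√(99/28))*(-1/32926) = (13*(3*√77/14))*(-1/32926) = (39*√77/14)*(-1/32926) = -39*√77/460964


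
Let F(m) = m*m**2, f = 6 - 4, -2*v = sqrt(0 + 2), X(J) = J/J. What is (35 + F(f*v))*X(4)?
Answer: 35 - 2*sqrt(2) ≈ 32.172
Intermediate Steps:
X(J) = 1
v = -sqrt(2)/2 (v = -sqrt(0 + 2)/2 = -sqrt(2)/2 ≈ -0.70711)
f = 2
F(m) = m**3
(35 + F(f*v))*X(4) = (35 + (2*(-sqrt(2)/2))**3)*1 = (35 + (-sqrt(2))**3)*1 = (35 - 2*sqrt(2))*1 = 35 - 2*sqrt(2)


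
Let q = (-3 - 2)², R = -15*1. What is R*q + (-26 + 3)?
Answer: -398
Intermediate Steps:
R = -15
q = 25 (q = (-5)² = 25)
R*q + (-26 + 3) = -15*25 + (-26 + 3) = -375 - 23 = -398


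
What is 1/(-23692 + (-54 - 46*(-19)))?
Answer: -1/22872 ≈ -4.3722e-5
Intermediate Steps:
1/(-23692 + (-54 - 46*(-19))) = 1/(-23692 + (-54 + 874)) = 1/(-23692 + 820) = 1/(-22872) = -1/22872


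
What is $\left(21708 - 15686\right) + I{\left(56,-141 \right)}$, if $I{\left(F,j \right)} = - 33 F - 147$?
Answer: $4027$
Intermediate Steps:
$I{\left(F,j \right)} = -147 - 33 F$
$\left(21708 - 15686\right) + I{\left(56,-141 \right)} = \left(21708 - 15686\right) - 1995 = 6022 - 1995 = 4027$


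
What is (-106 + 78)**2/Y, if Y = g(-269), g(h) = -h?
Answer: 784/269 ≈ 2.9145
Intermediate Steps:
Y = 269 (Y = -1*(-269) = 269)
(-106 + 78)**2/Y = (-106 + 78)**2/269 = (-28)**2*(1/269) = 784*(1/269) = 784/269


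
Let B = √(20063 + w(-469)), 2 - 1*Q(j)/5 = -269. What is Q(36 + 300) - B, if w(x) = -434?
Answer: 1355 - 3*√2181 ≈ 1214.9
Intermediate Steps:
Q(j) = 1355 (Q(j) = 10 - 5*(-269) = 10 + 1345 = 1355)
B = 3*√2181 (B = √(20063 - 434) = √19629 = 3*√2181 ≈ 140.10)
Q(36 + 300) - B = 1355 - 3*√2181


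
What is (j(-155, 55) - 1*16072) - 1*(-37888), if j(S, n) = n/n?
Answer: 21817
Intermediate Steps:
j(S, n) = 1
(j(-155, 55) - 1*16072) - 1*(-37888) = (1 - 1*16072) - 1*(-37888) = (1 - 16072) + 37888 = -16071 + 37888 = 21817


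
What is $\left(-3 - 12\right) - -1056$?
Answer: $1041$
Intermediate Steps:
$\left(-3 - 12\right) - -1056 = \left(-3 - 12\right) + 1056 = -15 + 1056 = 1041$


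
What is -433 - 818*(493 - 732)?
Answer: 195069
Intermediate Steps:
-433 - 818*(493 - 732) = -433 - 818*(-239) = -433 + 195502 = 195069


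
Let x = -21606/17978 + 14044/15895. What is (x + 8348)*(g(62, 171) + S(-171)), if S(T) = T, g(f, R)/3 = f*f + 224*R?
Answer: 150608087814009483/142880155 ≈ 1.0541e+9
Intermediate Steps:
g(f, R) = 3*f² + 672*R (g(f, R) = 3*(f*f + 224*R) = 3*(f² + 224*R) = 3*f² + 672*R)
x = -45472169/142880155 (x = -21606*1/17978 + 14044*(1/15895) = -10803/8989 + 14044/15895 = -45472169/142880155 ≈ -0.31825)
(x + 8348)*(g(62, 171) + S(-171)) = (-45472169/142880155 + 8348)*((3*62² + 672*171) - 171) = 1192718061771*((3*3844 + 114912) - 171)/142880155 = 1192718061771*((11532 + 114912) - 171)/142880155 = 1192718061771*(126444 - 171)/142880155 = (1192718061771/142880155)*126273 = 150608087814009483/142880155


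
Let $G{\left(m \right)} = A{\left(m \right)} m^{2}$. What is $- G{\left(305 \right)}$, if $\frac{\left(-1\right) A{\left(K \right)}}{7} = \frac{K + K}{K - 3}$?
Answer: $\frac{198608375}{151} \approx 1.3153 \cdot 10^{6}$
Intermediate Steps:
$A{\left(K \right)} = - \frac{14 K}{-3 + K}$ ($A{\left(K \right)} = - 7 \frac{K + K}{K - 3} = - 7 \frac{2 K}{-3 + K} = - \frac{14 K}{-3 + K}$)
$G{\left(m \right)} = - \frac{14 m^{3}}{-3 + m}$ ($G{\left(m \right)} = - \frac{14 m}{-3 + m} m^{2} = - \frac{14 m^{3}}{-3 + m}$)
$- G{\left(305 \right)} = - \frac{\left(-14\right) 305^{3}}{-3 + 305} = - \frac{\left(-14\right) 28372625}{302} = \left(-1\right) \left(- \frac{198608375}{151}\right) = \frac{198608375}{151}$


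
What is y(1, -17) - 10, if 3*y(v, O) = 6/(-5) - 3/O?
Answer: -879/85 ≈ -10.341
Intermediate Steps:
y(v, O) = -⅖ - 1/O (y(v, O) = (6/(-5) - 3/O)/3 = (6*(-⅕) - 3/O)/3 = (-6/5 - 3/O)/3 = -⅖ - 1/O)
y(1, -17) - 10 = (-⅖ - 1/(-17)) - 10 = (-⅖ - 1*(-1/17)) - 1*10 = (-⅖ + 1/17) - 10 = -29/85 - 10 = -879/85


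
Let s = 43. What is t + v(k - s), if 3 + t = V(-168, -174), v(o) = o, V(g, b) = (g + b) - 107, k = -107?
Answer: -602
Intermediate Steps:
V(g, b) = -107 + b + g (V(g, b) = (b + g) - 107 = -107 + b + g)
t = -452 (t = -3 + (-107 - 174 - 168) = -3 - 449 = -452)
t + v(k - s) = -452 + (-107 - 1*43) = -452 + (-107 - 43) = -452 - 150 = -602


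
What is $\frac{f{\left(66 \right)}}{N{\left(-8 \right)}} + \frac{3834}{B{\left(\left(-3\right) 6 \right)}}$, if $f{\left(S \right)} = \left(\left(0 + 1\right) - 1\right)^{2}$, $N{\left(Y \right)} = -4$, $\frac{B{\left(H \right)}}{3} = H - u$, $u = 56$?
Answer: $- \frac{639}{37} \approx -17.27$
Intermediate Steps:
$B{\left(H \right)} = -168 + 3 H$ ($B{\left(H \right)} = 3 \left(H - 56\right) = 3 \left(-56 + H\right) = -168 + 3 H$)
$f{\left(S \right)} = 0$ ($f{\left(S \right)} = \left(1 - 1\right)^{2} = 0^{2} = 0$)
$\frac{f{\left(66 \right)}}{N{\left(-8 \right)}} + \frac{3834}{B{\left(\left(-3\right) 6 \right)}} = \frac{0}{-4} + \frac{3834}{-168 + 3 \left(\left(-3\right) 6\right)} = 0 \left(- \frac{1}{4}\right) + \frac{3834}{-168 + 3 \left(-18\right)} = 0 + \frac{3834}{-168 - 54} = 0 + \frac{3834}{-222} = 0 + 3834 \left(- \frac{1}{222}\right) = 0 - \frac{639}{37} = - \frac{639}{37}$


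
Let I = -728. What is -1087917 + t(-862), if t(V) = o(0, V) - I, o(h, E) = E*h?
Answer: -1087189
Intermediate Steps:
t(V) = 728 (t(V) = V*0 - 1*(-728) = 0 + 728 = 728)
-1087917 + t(-862) = -1087917 + 728 = -1087189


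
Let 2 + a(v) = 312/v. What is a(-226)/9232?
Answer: -191/521608 ≈ -0.00036618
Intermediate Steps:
a(v) = -2 + 312/v
a(-226)/9232 = (-2 + 312/(-226))/9232 = (-2 + 312*(-1/226))*(1/9232) = (-2 - 156/113)*(1/9232) = -382/113*1/9232 = -191/521608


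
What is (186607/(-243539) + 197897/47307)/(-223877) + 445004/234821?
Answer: 60410192680781080330/31877682238633190739 ≈ 1.8951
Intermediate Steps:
(186607/(-243539) + 197897/47307)/(-223877) + 445004/234821 = (186607*(-1/243539) + 197897*(1/47307))*(-1/223877) + 445004*(1/234821) = (-186607/243539 + 197897/47307)*(-1/223877) + 445004/234821 = (39367820134/11521099473)*(-1/223877) + 445004/234821 = -39367820134/2579309186716821 + 445004/234821 = 60410192680781080330/31877682238633190739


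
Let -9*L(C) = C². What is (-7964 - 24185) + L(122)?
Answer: -304225/9 ≈ -33803.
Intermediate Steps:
L(C) = -C²/9
(-7964 - 24185) + L(122) = (-7964 - 24185) - ⅑*122² = -32149 - ⅑*14884 = -32149 - 14884/9 = -304225/9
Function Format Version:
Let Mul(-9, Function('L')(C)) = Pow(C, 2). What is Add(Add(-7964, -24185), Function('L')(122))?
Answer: Rational(-304225, 9) ≈ -33803.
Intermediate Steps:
Function('L')(C) = Mul(Rational(-1, 9), Pow(C, 2))
Add(Add(-7964, -24185), Function('L')(122)) = Add(Add(-7964, -24185), Mul(Rational(-1, 9), Pow(122, 2))) = Add(-32149, Mul(Rational(-1, 9), 14884)) = Add(-32149, Rational(-14884, 9)) = Rational(-304225, 9)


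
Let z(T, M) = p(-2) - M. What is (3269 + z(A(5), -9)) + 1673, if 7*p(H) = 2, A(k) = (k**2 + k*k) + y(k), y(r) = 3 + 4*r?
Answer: 34659/7 ≈ 4951.3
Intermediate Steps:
A(k) = 3 + 2*k**2 + 4*k (A(k) = (k**2 + k*k) + (3 + 4*k) = (k**2 + k**2) + (3 + 4*k) = 2*k**2 + (3 + 4*k) = 3 + 2*k**2 + 4*k)
p(H) = 2/7 (p(H) = (1/7)*2 = 2/7)
z(T, M) = 2/7 - M
(3269 + z(A(5), -9)) + 1673 = (3269 + (2/7 - 1*(-9))) + 1673 = (3269 + (2/7 + 9)) + 1673 = (3269 + 65/7) + 1673 = 22948/7 + 1673 = 34659/7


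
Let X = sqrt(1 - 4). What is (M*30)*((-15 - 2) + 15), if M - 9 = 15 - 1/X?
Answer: -1440 - 20*I*sqrt(3) ≈ -1440.0 - 34.641*I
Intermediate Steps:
X = I*sqrt(3) (X = sqrt(-3) = I*sqrt(3) ≈ 1.732*I)
M = 24 + I*sqrt(3)/3 (M = 9 + (15 - 1/(I*sqrt(3))) = 9 + (15 - (-1)*I*sqrt(3)/3) = 9 + (15 + I*sqrt(3)/3) = 24 + I*sqrt(3)/3 ≈ 24.0 + 0.57735*I)
(M*30)*((-15 - 2) + 15) = ((24 + I*sqrt(3)/3)*30)*((-15 - 2) + 15) = (720 + 10*I*sqrt(3))*(-17 + 15) = (720 + 10*I*sqrt(3))*(-2) = -1440 - 20*I*sqrt(3)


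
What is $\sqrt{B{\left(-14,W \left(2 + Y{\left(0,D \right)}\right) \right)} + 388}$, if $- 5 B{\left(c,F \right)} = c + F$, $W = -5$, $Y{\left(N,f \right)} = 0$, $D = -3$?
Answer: $\frac{2 \sqrt{2455}}{5} \approx 19.819$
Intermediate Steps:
$B{\left(c,F \right)} = - \frac{F}{5} - \frac{c}{5}$ ($B{\left(c,F \right)} = - \frac{c + F}{5} = - \frac{F + c}{5} = - \frac{F}{5} - \frac{c}{5}$)
$\sqrt{B{\left(-14,W \left(2 + Y{\left(0,D \right)}\right) \right)} + 388} = \sqrt{\left(- \frac{\left(-5\right) \left(2 + 0\right)}{5} - - \frac{14}{5}\right) + 388} = \sqrt{\left(- \frac{\left(-5\right) 2}{5} + \frac{14}{5}\right) + 388} = \sqrt{\left(\left(- \frac{1}{5}\right) \left(-10\right) + \frac{14}{5}\right) + 388} = \sqrt{\left(2 + \frac{14}{5}\right) + 388} = \sqrt{\frac{24}{5} + 388} = \sqrt{\frac{1964}{5}} = \frac{2 \sqrt{2455}}{5}$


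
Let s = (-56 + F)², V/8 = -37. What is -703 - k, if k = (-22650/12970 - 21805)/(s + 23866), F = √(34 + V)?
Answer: (-12176503995*I - 51060296*√262)/(18158*(4*√262 + 955*I)) ≈ -702.19 + 0.055036*I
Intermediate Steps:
V = -296 (V = 8*(-37) = -296)
F = I*√262 (F = √(34 - 296) = √(-262) = I*√262 ≈ 16.186*I)
s = (-56 + I*√262)² ≈ 2874.0 - 1812.9*I
k = -28283350/(1297*(23866 + (56 - I*√262)²)) (k = (-22650/12970 - 21805)/((56 - I*√262)² + 23866) = (-22650*1/12970 - 21805)/(23866 + (56 - I*√262)²) = (-2265/1297 - 21805)/(23866 + (56 - I*√262)²) = -28283350/(1297*(23866 + (56 - I*√262)²)) ≈ -0.81178 - 0.055036*I)
-703 - k = -703 - (-14141675)*I/(72632*√262 + 17340890*I) = -703 + 14141675*I/(72632*√262 + 17340890*I)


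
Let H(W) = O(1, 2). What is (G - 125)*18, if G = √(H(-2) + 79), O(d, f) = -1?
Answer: -2250 + 18*√78 ≈ -2091.0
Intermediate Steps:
H(W) = -1
G = √78 (G = √(-1 + 79) = √78 ≈ 8.8318)
(G - 125)*18 = (√78 - 125)*18 = (-125 + √78)*18 = -2250 + 18*√78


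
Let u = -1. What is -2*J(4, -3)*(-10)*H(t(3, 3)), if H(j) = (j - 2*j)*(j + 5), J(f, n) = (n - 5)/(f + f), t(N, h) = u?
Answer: -80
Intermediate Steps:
t(N, h) = -1
J(f, n) = (-5 + n)/(2*f) (J(f, n) = (-5 + n)/((2*f)) = (-5 + n)*(1/(2*f)) = (-5 + n)/(2*f))
H(j) = -j*(5 + j) (H(j) = (-j)*(5 + j) = -j*(5 + j))
-2*J(4, -3)*(-10)*H(t(3, 3)) = -2*((½)*(-5 - 3)/4)*(-10)*(-1*(-1)*(5 - 1)) = -2*((½)*(¼)*(-8))*(-10)*(-1*(-1)*4) = -2*(-1*(-10))*4 = -20*4 = -2*40 = -80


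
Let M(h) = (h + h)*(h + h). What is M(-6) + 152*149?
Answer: 22792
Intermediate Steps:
M(h) = 4*h² (M(h) = (2*h)*(2*h) = 4*h²)
M(-6) + 152*149 = 4*(-6)² + 152*149 = 4*36 + 22648 = 144 + 22648 = 22792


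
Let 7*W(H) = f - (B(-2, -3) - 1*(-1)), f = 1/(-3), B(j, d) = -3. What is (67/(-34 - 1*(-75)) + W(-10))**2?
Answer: 2598544/741321 ≈ 3.5053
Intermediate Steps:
f = -1/3 ≈ -0.33333
W(H) = 5/21 (W(H) = (-1/3 - (-3 - 1*(-1)))/7 = (-1/3 - (-3 + 1))/7 = (-1/3 - 1*(-2))/7 = (-1/3 + 2)/7 = (1/7)*(5/3) = 5/21)
(67/(-34 - 1*(-75)) + W(-10))**2 = (67/(-34 - 1*(-75)) + 5/21)**2 = (67/(-34 + 75) + 5/21)**2 = (67/41 + 5/21)**2 = (1612/861)**2 = 2598544/741321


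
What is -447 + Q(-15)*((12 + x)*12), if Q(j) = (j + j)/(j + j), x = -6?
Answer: -375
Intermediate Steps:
Q(j) = 1 (Q(j) = (2*j)/((2*j)) = (2*j)*(1/(2*j)) = 1)
-447 + Q(-15)*((12 + x)*12) = -447 + 1*((12 - 6)*12) = -447 + 1*(6*12) = -447 + 1*72 = -447 + 72 = -375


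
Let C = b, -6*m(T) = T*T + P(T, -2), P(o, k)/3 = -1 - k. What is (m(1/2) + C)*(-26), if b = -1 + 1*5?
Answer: -1079/12 ≈ -89.917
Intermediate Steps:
P(o, k) = -3 - 3*k (P(o, k) = 3*(-1 - k) = -3 - 3*k)
b = 4 (b = -1 + 5 = 4)
m(T) = -½ - T²/6 (m(T) = -(T*T + (-3 - 3*(-2)))/6 = -(T² + (-3 + 6))/6 = -(T² + 3)/6 = -(3 + T²)/6 = -½ - T²/6)
C = 4
(m(1/2) + C)*(-26) = ((-½ - (1/2)²/6) + 4)*(-26) = ((-½ - (½)²/6) + 4)*(-26) = ((-½ - ⅙*¼) + 4)*(-26) = ((-½ - 1/24) + 4)*(-26) = (-13/24 + 4)*(-26) = (83/24)*(-26) = -1079/12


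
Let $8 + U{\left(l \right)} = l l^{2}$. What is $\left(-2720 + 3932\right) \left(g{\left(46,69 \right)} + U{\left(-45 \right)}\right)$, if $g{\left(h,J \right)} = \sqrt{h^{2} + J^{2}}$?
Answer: $-110453196 + 27876 \sqrt{13} \approx -1.1035 \cdot 10^{8}$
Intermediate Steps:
$U{\left(l \right)} = -8 + l^{3}$ ($U{\left(l \right)} = -8 + l l^{2} = -8 + l^{3}$)
$g{\left(h,J \right)} = \sqrt{J^{2} + h^{2}}$
$\left(-2720 + 3932\right) \left(g{\left(46,69 \right)} + U{\left(-45 \right)}\right) = \left(-2720 + 3932\right) \left(\sqrt{69^{2} + 46^{2}} + \left(-8 + \left(-45\right)^{3}\right)\right) = 1212 \left(\sqrt{4761 + 2116} - 91133\right) = 1212 \left(\sqrt{6877} - 91133\right) = 1212 \left(23 \sqrt{13} - 91133\right) = 1212 \left(-91133 + 23 \sqrt{13}\right) = -110453196 + 27876 \sqrt{13}$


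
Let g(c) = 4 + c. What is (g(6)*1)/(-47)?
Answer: -10/47 ≈ -0.21277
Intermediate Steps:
(g(6)*1)/(-47) = ((4 + 6)*1)/(-47) = (10*1)*(-1/47) = 10*(-1/47) = -10/47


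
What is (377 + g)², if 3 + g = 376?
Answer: 562500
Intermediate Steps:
g = 373 (g = -3 + 376 = 373)
(377 + g)² = (377 + 373)² = 750² = 562500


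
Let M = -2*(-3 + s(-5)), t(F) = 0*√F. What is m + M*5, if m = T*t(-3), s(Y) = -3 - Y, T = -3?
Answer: 10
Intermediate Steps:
t(F) = 0
M = 2 (M = -2*(-3 + (-3 - 1*(-5))) = -2*(-3 + (-3 + 5)) = -2*(-3 + 2) = -2*(-1) = 2)
m = 0 (m = -3*0 = 0)
m + M*5 = 0 + 2*5 = 0 + 10 = 10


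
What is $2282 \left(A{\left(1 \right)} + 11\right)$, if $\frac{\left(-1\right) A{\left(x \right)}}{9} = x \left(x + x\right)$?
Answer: $-15974$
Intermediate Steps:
$A{\left(x \right)} = - 18 x^{2}$ ($A{\left(x \right)} = - 9 x \left(x + x\right) = - 9 x 2 x = - 9 \cdot 2 x^{2} = - 18 x^{2}$)
$2282 \left(A{\left(1 \right)} + 11\right) = 2282 \left(- 18 \cdot 1^{2} + 11\right) = 2282 \left(\left(-18\right) 1 + 11\right) = 2282 \left(-18 + 11\right) = 2282 \left(-7\right) = -15974$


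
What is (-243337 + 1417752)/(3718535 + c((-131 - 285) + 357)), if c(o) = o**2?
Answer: 1174415/3722016 ≈ 0.31553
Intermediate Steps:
(-243337 + 1417752)/(3718535 + c((-131 - 285) + 357)) = (-243337 + 1417752)/(3718535 + ((-131 - 285) + 357)**2) = 1174415/(3718535 + (-416 + 357)**2) = 1174415/(3718535 + (-59)**2) = 1174415/(3718535 + 3481) = 1174415/3722016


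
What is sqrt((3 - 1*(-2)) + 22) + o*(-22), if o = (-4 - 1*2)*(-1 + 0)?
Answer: -132 + 3*sqrt(3) ≈ -126.80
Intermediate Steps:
o = 6 (o = (-4 - 2)*(-1) = -6*(-1) = 6)
sqrt((3 - 1*(-2)) + 22) + o*(-22) = sqrt((3 - 1*(-2)) + 22) + 6*(-22) = sqrt((3 + 2) + 22) - 132 = sqrt(5 + 22) - 132 = sqrt(27) - 132 = 3*sqrt(3) - 132 = -132 + 3*sqrt(3)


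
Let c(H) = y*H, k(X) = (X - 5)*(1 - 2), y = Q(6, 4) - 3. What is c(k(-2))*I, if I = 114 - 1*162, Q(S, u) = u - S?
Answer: 1680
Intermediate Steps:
y = -5 (y = (4 - 1*6) - 3 = (4 - 6) - 3 = -2 - 3 = -5)
I = -48 (I = 114 - 162 = -48)
k(X) = 5 - X (k(X) = (-5 + X)*(-1) = 5 - X)
c(H) = -5*H
c(k(-2))*I = -5*(5 - 1*(-2))*(-48) = -5*(5 + 2)*(-48) = -5*7*(-48) = -35*(-48) = 1680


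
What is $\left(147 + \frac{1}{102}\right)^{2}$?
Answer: $\frac{224850025}{10404} \approx 21612.0$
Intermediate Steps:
$\left(147 + \frac{1}{102}\right)^{2} = \left(\frac{14995}{102}\right)^{2} = \frac{224850025}{10404}$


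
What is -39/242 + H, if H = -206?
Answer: -49891/242 ≈ -206.16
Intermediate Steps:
-39/242 + H = -39/242 - 206 = -49891/242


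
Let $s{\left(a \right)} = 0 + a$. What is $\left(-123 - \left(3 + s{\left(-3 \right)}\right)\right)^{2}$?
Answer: $15129$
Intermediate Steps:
$s{\left(a \right)} = a$
$\left(-123 - \left(3 + s{\left(-3 \right)}\right)\right)^{2} = \left(-123 - 0\right)^{2} = \left(-123 + \left(-3 + 3\right)\right)^{2} = \left(-123 + 0\right)^{2} = \left(-123\right)^{2} = 15129$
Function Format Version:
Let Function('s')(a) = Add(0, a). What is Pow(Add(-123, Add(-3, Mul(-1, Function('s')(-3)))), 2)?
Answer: 15129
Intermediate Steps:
Function('s')(a) = a
Pow(Add(-123, Add(-3, Mul(-1, Function('s')(-3)))), 2) = Pow(Add(-123, Add(-3, Mul(-1, -3))), 2) = Pow(Add(-123, Add(-3, 3)), 2) = Pow(Add(-123, 0), 2) = Pow(-123, 2) = 15129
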